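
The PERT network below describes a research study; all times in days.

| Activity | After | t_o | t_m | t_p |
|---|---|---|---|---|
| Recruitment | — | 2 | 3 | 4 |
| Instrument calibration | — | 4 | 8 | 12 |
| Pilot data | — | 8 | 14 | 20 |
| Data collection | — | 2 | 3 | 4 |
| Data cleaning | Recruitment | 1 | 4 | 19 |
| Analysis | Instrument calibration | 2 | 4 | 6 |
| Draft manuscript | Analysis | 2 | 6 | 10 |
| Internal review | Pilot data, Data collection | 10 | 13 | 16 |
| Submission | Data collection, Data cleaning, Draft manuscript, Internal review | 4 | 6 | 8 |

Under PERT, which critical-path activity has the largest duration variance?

Pilot data

te_Recruitment = (2 + 4·3 + 4)/6 = 18/6 = 3; σ²_Recruitment = ((4−2)/6)² = 0.111
te_Instrument calibration = (4 + 4·8 + 12)/6 = 48/6 = 8; σ²_Instrument calibration = ((12−4)/6)² = 1.778
te_Pilot data = (8 + 4·14 + 20)/6 = 84/6 = 14; σ²_Pilot data = ((20−8)/6)² = 4.000
te_Data collection = (2 + 4·3 + 4)/6 = 18/6 = 3; σ²_Data collection = ((4−2)/6)² = 0.111
te_Data cleaning = (1 + 4·4 + 19)/6 = 36/6 = 6; σ²_Data cleaning = ((19−1)/6)² = 9.000
te_Analysis = (2 + 4·4 + 6)/6 = 24/6 = 4; σ²_Analysis = ((6−2)/6)² = 0.444
te_Draft manuscript = (2 + 4·6 + 10)/6 = 36/6 = 6; σ²_Draft manuscript = ((10−2)/6)² = 1.778
te_Internal review = (10 + 4·13 + 16)/6 = 78/6 = 13; σ²_Internal review = ((16−10)/6)² = 1.000
te_Submission = (4 + 4·6 + 8)/6 = 36/6 = 6; σ²_Submission = ((8−4)/6)² = 0.444

Forward pass:
ES_Recruitment = 0; EF_Recruitment = 3
ES_Instrument calibration = 0; EF_Instrument calibration = 8
ES_Pilot data = 0; EF_Pilot data = 14
ES_Data collection = 0; EF_Data collection = 3
ES_Data cleaning = 3; EF_Data cleaning = 3+6 = 9
ES_Analysis = 8; EF_Analysis = 8+4 = 12
ES_Draft manuscript = 12; EF_Draft manuscript = 12+6 = 18
ES_Internal review = max(EF_Pilot data=14, EF_Data collection=3) = 14; EF_Internal review = 14+13 = 27
ES_Submission = max(EF_Data collection=3, EF_Data cleaning=9, EF_Draft manuscript=18, EF_Internal review=27) = 27; EF_Submission = 27+6 = 33
Expected project duration μ = 33 days. Critical path: Pilot data → Internal review → Submission.

Variances on critical path: σ²_Pilot data=4.000, σ²_Internal review=1.000, σ²_Submission=0.444.
Largest is σ²_Pilot data = 4.000.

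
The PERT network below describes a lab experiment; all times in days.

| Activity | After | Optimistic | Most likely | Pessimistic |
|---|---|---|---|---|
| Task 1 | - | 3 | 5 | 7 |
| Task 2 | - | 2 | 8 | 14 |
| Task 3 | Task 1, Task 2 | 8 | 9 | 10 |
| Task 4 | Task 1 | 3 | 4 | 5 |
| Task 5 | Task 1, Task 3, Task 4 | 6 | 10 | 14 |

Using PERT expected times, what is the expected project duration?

27 days

te_Task 1 = (3 + 4·5 + 7)/6 = 30/6 = 5
te_Task 2 = (2 + 4·8 + 14)/6 = 48/6 = 8
te_Task 3 = (8 + 4·9 + 10)/6 = 54/6 = 9
te_Task 4 = (3 + 4·4 + 5)/6 = 24/6 = 4
te_Task 5 = (6 + 4·10 + 14)/6 = 60/6 = 10

Forward pass:
ES_Task 1 = 0; EF_Task 1 = 5
ES_Task 2 = 0; EF_Task 2 = 8
ES_Task 3 = max(EF_Task 1=5, EF_Task 2=8) = 8; EF_Task 3 = 8+9 = 17
ES_Task 4 = 5; EF_Task 4 = 5+4 = 9
ES_Task 5 = max(EF_Task 1=5, EF_Task 3=17, EF_Task 4=9) = 17; EF_Task 5 = 17+10 = 27
Expected project duration μ = 27 days. Critical path: Task 2 → Task 3 → Task 5.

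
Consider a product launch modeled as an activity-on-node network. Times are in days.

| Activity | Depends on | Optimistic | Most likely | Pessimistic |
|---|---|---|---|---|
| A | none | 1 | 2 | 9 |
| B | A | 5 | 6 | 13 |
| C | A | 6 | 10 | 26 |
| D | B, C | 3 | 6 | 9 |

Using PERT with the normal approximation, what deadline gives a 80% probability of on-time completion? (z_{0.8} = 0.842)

te_A = (1 + 4·2 + 9)/6 = 18/6 = 3; σ²_A = ((9−1)/6)² = 1.778
te_B = (5 + 4·6 + 13)/6 = 42/6 = 7; σ²_B = ((13−5)/6)² = 1.778
te_C = (6 + 4·10 + 26)/6 = 72/6 = 12; σ²_C = ((26−6)/6)² = 11.111
te_D = (3 + 4·6 + 9)/6 = 36/6 = 6; σ²_D = ((9−3)/6)² = 1.000

Forward pass:
ES_A = 0; EF_A = 3
ES_B = 3; EF_B = 3+7 = 10
ES_C = 3; EF_C = 3+12 = 15
ES_D = max(EF_B=10, EF_C=15) = 15; EF_D = 15+6 = 21
Expected project duration μ = 21 days. Critical path: A → C → D.

Variance along critical path = 1.778 + 11.111 + 1.000 = 13.889; σ = 3.727 days.
D = μ + z·σ = 21 + 0.842·3.727 = 24.1 days

24.1 days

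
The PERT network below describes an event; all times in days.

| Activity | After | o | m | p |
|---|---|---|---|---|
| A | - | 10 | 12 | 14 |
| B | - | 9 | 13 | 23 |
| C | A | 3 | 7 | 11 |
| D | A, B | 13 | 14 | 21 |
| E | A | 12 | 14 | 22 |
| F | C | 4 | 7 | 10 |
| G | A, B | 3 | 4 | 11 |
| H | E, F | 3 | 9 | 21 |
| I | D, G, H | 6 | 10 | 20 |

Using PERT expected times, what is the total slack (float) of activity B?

8 days

te_A = (10 + 4·12 + 14)/6 = 72/6 = 12
te_B = (9 + 4·13 + 23)/6 = 84/6 = 14
te_C = (3 + 4·7 + 11)/6 = 42/6 = 7
te_D = (13 + 4·14 + 21)/6 = 90/6 = 15
te_E = (12 + 4·14 + 22)/6 = 90/6 = 15
te_F = (4 + 4·7 + 10)/6 = 42/6 = 7
te_G = (3 + 4·4 + 11)/6 = 30/6 = 5
te_H = (3 + 4·9 + 21)/6 = 60/6 = 10
te_I = (6 + 4·10 + 20)/6 = 66/6 = 11

Forward pass:
ES_A = 0; EF_A = 12
ES_B = 0; EF_B = 14
ES_C = 12; EF_C = 12+7 = 19
ES_D = max(EF_A=12, EF_B=14) = 14; EF_D = 14+15 = 29
ES_E = 12; EF_E = 12+15 = 27
ES_F = 19; EF_F = 19+7 = 26
ES_G = max(EF_A=12, EF_B=14) = 14; EF_G = 14+5 = 19
ES_H = max(EF_E=27, EF_F=26) = 27; EF_H = 27+10 = 37
ES_I = max(EF_D=29, EF_G=19, EF_H=37) = 37; EF_I = 37+11 = 48
Expected project duration μ = 48 days. Critical path: A → E → H → I.

Backward pass:
LF_I = 48; LS_I = 48−11 = 37
LF_H = LS_I = 37; LS_H = 37−10 = 27
LF_G = LS_I = 37; LS_G = 37−5 = 32
LF_F = LS_H = 27; LS_F = 27−7 = 20
LF_E = LS_H = 27; LS_E = 27−15 = 12
LF_D = LS_I = 37; LS_D = 37−15 = 22
LF_C = LS_F = 20; LS_C = 20−7 = 13
LF_B = min(LS_D=22, LS_G=32) = 22; LS_B = 22−14 = 8
LF_A = min(LS_C=13, LS_D=22, LS_E=12, LS_G=32) = 12; LS_A = 12−12 = 0
Slack_B = LS_B − ES_B = 8 − 0 = 8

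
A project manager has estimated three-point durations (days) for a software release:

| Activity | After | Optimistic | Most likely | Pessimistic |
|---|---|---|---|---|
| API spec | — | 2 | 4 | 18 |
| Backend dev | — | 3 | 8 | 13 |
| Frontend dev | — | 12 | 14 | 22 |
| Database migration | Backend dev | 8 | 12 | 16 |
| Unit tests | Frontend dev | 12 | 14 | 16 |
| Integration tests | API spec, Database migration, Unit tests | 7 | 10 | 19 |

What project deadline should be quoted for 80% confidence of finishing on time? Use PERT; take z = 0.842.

42.3 days

te_API spec = (2 + 4·4 + 18)/6 = 36/6 = 6; σ²_API spec = ((18−2)/6)² = 7.111
te_Backend dev = (3 + 4·8 + 13)/6 = 48/6 = 8; σ²_Backend dev = ((13−3)/6)² = 2.778
te_Frontend dev = (12 + 4·14 + 22)/6 = 90/6 = 15; σ²_Frontend dev = ((22−12)/6)² = 2.778
te_Database migration = (8 + 4·12 + 16)/6 = 72/6 = 12; σ²_Database migration = ((16−8)/6)² = 1.778
te_Unit tests = (12 + 4·14 + 16)/6 = 84/6 = 14; σ²_Unit tests = ((16−12)/6)² = 0.444
te_Integration tests = (7 + 4·10 + 19)/6 = 66/6 = 11; σ²_Integration tests = ((19−7)/6)² = 4.000

Forward pass:
ES_API spec = 0; EF_API spec = 6
ES_Backend dev = 0; EF_Backend dev = 8
ES_Frontend dev = 0; EF_Frontend dev = 15
ES_Database migration = 8; EF_Database migration = 8+12 = 20
ES_Unit tests = 15; EF_Unit tests = 15+14 = 29
ES_Integration tests = max(EF_API spec=6, EF_Database migration=20, EF_Unit tests=29) = 29; EF_Integration tests = 29+11 = 40
Expected project duration μ = 40 days. Critical path: Frontend dev → Unit tests → Integration tests.

Variance along critical path = 2.778 + 0.444 + 4.000 = 7.222; σ = 2.687 days.
D = μ + z·σ = 40 + 0.842·2.687 = 42.3 days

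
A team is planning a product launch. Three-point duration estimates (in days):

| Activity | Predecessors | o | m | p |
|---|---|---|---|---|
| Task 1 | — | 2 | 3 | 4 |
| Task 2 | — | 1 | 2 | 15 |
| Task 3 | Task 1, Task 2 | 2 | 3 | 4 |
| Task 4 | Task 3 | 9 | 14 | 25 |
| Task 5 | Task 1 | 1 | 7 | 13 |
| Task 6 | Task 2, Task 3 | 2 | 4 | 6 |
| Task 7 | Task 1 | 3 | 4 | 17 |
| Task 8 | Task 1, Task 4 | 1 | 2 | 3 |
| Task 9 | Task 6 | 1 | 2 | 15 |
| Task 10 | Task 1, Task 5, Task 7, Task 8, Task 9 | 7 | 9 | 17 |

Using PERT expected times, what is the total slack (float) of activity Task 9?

9 days

te_Task 1 = (2 + 4·3 + 4)/6 = 18/6 = 3
te_Task 2 = (1 + 4·2 + 15)/6 = 24/6 = 4
te_Task 3 = (2 + 4·3 + 4)/6 = 18/6 = 3
te_Task 4 = (9 + 4·14 + 25)/6 = 90/6 = 15
te_Task 5 = (1 + 4·7 + 13)/6 = 42/6 = 7
te_Task 6 = (2 + 4·4 + 6)/6 = 24/6 = 4
te_Task 7 = (3 + 4·4 + 17)/6 = 36/6 = 6
te_Task 8 = (1 + 4·2 + 3)/6 = 12/6 = 2
te_Task 9 = (1 + 4·2 + 15)/6 = 24/6 = 4
te_Task 10 = (7 + 4·9 + 17)/6 = 60/6 = 10

Forward pass:
ES_Task 1 = 0; EF_Task 1 = 3
ES_Task 2 = 0; EF_Task 2 = 4
ES_Task 3 = max(EF_Task 1=3, EF_Task 2=4) = 4; EF_Task 3 = 4+3 = 7
ES_Task 4 = 7; EF_Task 4 = 7+15 = 22
ES_Task 5 = 3; EF_Task 5 = 3+7 = 10
ES_Task 6 = max(EF_Task 2=4, EF_Task 3=7) = 7; EF_Task 6 = 7+4 = 11
ES_Task 7 = 3; EF_Task 7 = 3+6 = 9
ES_Task 8 = max(EF_Task 1=3, EF_Task 4=22) = 22; EF_Task 8 = 22+2 = 24
ES_Task 9 = 11; EF_Task 9 = 11+4 = 15
ES_Task 10 = max(EF_Task 1=3, EF_Task 5=10, EF_Task 7=9, EF_Task 8=24, EF_Task 9=15) = 24; EF_Task 10 = 24+10 = 34
Expected project duration μ = 34 days. Critical path: Task 2 → Task 3 → Task 4 → Task 8 → Task 10.

Backward pass:
LF_Task 10 = 34; LS_Task 10 = 34−10 = 24
LF_Task 9 = LS_Task 10 = 24; LS_Task 9 = 24−4 = 20
LF_Task 8 = LS_Task 10 = 24; LS_Task 8 = 24−2 = 22
LF_Task 7 = LS_Task 10 = 24; LS_Task 7 = 24−6 = 18
LF_Task 6 = LS_Task 9 = 20; LS_Task 6 = 20−4 = 16
LF_Task 5 = LS_Task 10 = 24; LS_Task 5 = 24−7 = 17
LF_Task 4 = LS_Task 8 = 22; LS_Task 4 = 22−15 = 7
LF_Task 3 = min(LS_Task 4=7, LS_Task 6=16) = 7; LS_Task 3 = 7−3 = 4
LF_Task 2 = min(LS_Task 3=4, LS_Task 6=16) = 4; LS_Task 2 = 4−4 = 0
LF_Task 1 = min(LS_Task 3=4, LS_Task 5=17, LS_Task 7=18, LS_Task 8=22, LS_Task 10=24) = 4; LS_Task 1 = 4−3 = 1
Slack_Task 9 = LS_Task 9 − ES_Task 9 = 20 − 11 = 9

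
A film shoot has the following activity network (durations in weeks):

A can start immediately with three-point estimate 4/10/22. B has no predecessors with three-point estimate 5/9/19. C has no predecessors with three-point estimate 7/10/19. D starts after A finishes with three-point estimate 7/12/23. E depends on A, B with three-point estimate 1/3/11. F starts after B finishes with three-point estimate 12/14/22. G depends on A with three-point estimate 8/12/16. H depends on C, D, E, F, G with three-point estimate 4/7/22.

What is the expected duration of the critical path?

te_A = (4 + 4·10 + 22)/6 = 66/6 = 11
te_B = (5 + 4·9 + 19)/6 = 60/6 = 10
te_C = (7 + 4·10 + 19)/6 = 66/6 = 11
te_D = (7 + 4·12 + 23)/6 = 78/6 = 13
te_E = (1 + 4·3 + 11)/6 = 24/6 = 4
te_F = (12 + 4·14 + 22)/6 = 90/6 = 15
te_G = (8 + 4·12 + 16)/6 = 72/6 = 12
te_H = (4 + 4·7 + 22)/6 = 54/6 = 9

Forward pass:
ES_A = 0; EF_A = 11
ES_B = 0; EF_B = 10
ES_C = 0; EF_C = 11
ES_D = 11; EF_D = 11+13 = 24
ES_E = max(EF_A=11, EF_B=10) = 11; EF_E = 11+4 = 15
ES_F = 10; EF_F = 10+15 = 25
ES_G = 11; EF_G = 11+12 = 23
ES_H = max(EF_C=11, EF_D=24, EF_E=15, EF_F=25, EF_G=23) = 25; EF_H = 25+9 = 34
Expected project duration μ = 34 weeks. Critical path: B → F → H.

34 weeks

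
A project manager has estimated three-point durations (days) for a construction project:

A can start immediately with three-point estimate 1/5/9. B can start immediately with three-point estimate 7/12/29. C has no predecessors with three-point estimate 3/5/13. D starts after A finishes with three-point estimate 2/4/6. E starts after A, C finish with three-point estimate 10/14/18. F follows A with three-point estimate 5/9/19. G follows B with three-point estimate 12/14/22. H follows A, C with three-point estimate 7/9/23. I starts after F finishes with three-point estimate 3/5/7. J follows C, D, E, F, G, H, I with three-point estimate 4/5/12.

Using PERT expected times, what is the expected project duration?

35 days

te_A = (1 + 4·5 + 9)/6 = 30/6 = 5
te_B = (7 + 4·12 + 29)/6 = 84/6 = 14
te_C = (3 + 4·5 + 13)/6 = 36/6 = 6
te_D = (2 + 4·4 + 6)/6 = 24/6 = 4
te_E = (10 + 4·14 + 18)/6 = 84/6 = 14
te_F = (5 + 4·9 + 19)/6 = 60/6 = 10
te_G = (12 + 4·14 + 22)/6 = 90/6 = 15
te_H = (7 + 4·9 + 23)/6 = 66/6 = 11
te_I = (3 + 4·5 + 7)/6 = 30/6 = 5
te_J = (4 + 4·5 + 12)/6 = 36/6 = 6

Forward pass:
ES_A = 0; EF_A = 5
ES_B = 0; EF_B = 14
ES_C = 0; EF_C = 6
ES_D = 5; EF_D = 5+4 = 9
ES_E = max(EF_A=5, EF_C=6) = 6; EF_E = 6+14 = 20
ES_F = 5; EF_F = 5+10 = 15
ES_G = 14; EF_G = 14+15 = 29
ES_H = max(EF_A=5, EF_C=6) = 6; EF_H = 6+11 = 17
ES_I = 15; EF_I = 15+5 = 20
ES_J = max(EF_C=6, EF_D=9, EF_E=20, EF_F=15, EF_G=29, EF_H=17, EF_I=20) = 29; EF_J = 29+6 = 35
Expected project duration μ = 35 days. Critical path: B → G → J.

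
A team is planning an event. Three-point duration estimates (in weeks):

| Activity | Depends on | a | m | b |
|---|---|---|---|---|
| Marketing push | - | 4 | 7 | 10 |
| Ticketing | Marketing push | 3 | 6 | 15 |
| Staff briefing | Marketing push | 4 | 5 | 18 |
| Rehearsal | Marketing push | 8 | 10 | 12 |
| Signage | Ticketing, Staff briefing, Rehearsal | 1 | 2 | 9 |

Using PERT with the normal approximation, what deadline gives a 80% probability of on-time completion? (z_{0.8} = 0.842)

te_Marketing push = (4 + 4·7 + 10)/6 = 42/6 = 7; σ²_Marketing push = ((10−4)/6)² = 1.000
te_Ticketing = (3 + 4·6 + 15)/6 = 42/6 = 7; σ²_Ticketing = ((15−3)/6)² = 4.000
te_Staff briefing = (4 + 4·5 + 18)/6 = 42/6 = 7; σ²_Staff briefing = ((18−4)/6)² = 5.444
te_Rehearsal = (8 + 4·10 + 12)/6 = 60/6 = 10; σ²_Rehearsal = ((12−8)/6)² = 0.444
te_Signage = (1 + 4·2 + 9)/6 = 18/6 = 3; σ²_Signage = ((9−1)/6)² = 1.778

Forward pass:
ES_Marketing push = 0; EF_Marketing push = 7
ES_Ticketing = 7; EF_Ticketing = 7+7 = 14
ES_Staff briefing = 7; EF_Staff briefing = 7+7 = 14
ES_Rehearsal = 7; EF_Rehearsal = 7+10 = 17
ES_Signage = max(EF_Ticketing=14, EF_Staff briefing=14, EF_Rehearsal=17) = 17; EF_Signage = 17+3 = 20
Expected project duration μ = 20 weeks. Critical path: Marketing push → Rehearsal → Signage.

Variance along critical path = 1.000 + 0.444 + 1.778 = 3.222; σ = 1.795 weeks.
D = μ + z·σ = 20 + 0.842·1.795 = 21.5 weeks

21.5 weeks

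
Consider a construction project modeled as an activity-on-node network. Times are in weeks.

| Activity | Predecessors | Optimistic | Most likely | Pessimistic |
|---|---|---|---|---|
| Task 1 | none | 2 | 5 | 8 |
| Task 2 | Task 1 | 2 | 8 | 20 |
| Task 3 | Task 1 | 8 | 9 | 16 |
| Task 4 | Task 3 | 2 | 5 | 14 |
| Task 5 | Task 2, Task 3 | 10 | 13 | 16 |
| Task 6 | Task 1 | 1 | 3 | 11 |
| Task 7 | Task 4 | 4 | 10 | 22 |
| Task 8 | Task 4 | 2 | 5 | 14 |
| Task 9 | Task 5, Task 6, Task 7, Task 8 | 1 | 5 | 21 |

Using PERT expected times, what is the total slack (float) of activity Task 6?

te_Task 1 = (2 + 4·5 + 8)/6 = 30/6 = 5
te_Task 2 = (2 + 4·8 + 20)/6 = 54/6 = 9
te_Task 3 = (8 + 4·9 + 16)/6 = 60/6 = 10
te_Task 4 = (2 + 4·5 + 14)/6 = 36/6 = 6
te_Task 5 = (10 + 4·13 + 16)/6 = 78/6 = 13
te_Task 6 = (1 + 4·3 + 11)/6 = 24/6 = 4
te_Task 7 = (4 + 4·10 + 22)/6 = 66/6 = 11
te_Task 8 = (2 + 4·5 + 14)/6 = 36/6 = 6
te_Task 9 = (1 + 4·5 + 21)/6 = 42/6 = 7

Forward pass:
ES_Task 1 = 0; EF_Task 1 = 5
ES_Task 2 = 5; EF_Task 2 = 5+9 = 14
ES_Task 3 = 5; EF_Task 3 = 5+10 = 15
ES_Task 4 = 15; EF_Task 4 = 15+6 = 21
ES_Task 5 = max(EF_Task 2=14, EF_Task 3=15) = 15; EF_Task 5 = 15+13 = 28
ES_Task 6 = 5; EF_Task 6 = 5+4 = 9
ES_Task 7 = 21; EF_Task 7 = 21+11 = 32
ES_Task 8 = 21; EF_Task 8 = 21+6 = 27
ES_Task 9 = max(EF_Task 5=28, EF_Task 6=9, EF_Task 7=32, EF_Task 8=27) = 32; EF_Task 9 = 32+7 = 39
Expected project duration μ = 39 weeks. Critical path: Task 1 → Task 3 → Task 4 → Task 7 → Task 9.

Backward pass:
LF_Task 9 = 39; LS_Task 9 = 39−7 = 32
LF_Task 8 = LS_Task 9 = 32; LS_Task 8 = 32−6 = 26
LF_Task 7 = LS_Task 9 = 32; LS_Task 7 = 32−11 = 21
LF_Task 6 = LS_Task 9 = 32; LS_Task 6 = 32−4 = 28
LF_Task 5 = LS_Task 9 = 32; LS_Task 5 = 32−13 = 19
LF_Task 4 = min(LS_Task 7=21, LS_Task 8=26) = 21; LS_Task 4 = 21−6 = 15
LF_Task 3 = min(LS_Task 4=15, LS_Task 5=19) = 15; LS_Task 3 = 15−10 = 5
LF_Task 2 = LS_Task 5 = 19; LS_Task 2 = 19−9 = 10
LF_Task 1 = min(LS_Task 2=10, LS_Task 3=5, LS_Task 6=28) = 5; LS_Task 1 = 5−5 = 0
Slack_Task 6 = LS_Task 6 − ES_Task 6 = 28 − 5 = 23

23 weeks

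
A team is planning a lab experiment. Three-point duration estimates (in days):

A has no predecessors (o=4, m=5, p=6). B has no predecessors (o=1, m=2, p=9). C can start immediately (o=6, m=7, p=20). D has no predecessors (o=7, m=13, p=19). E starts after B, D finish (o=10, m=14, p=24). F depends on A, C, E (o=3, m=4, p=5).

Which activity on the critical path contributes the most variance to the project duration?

te_A = (4 + 4·5 + 6)/6 = 30/6 = 5; σ²_A = ((6−4)/6)² = 0.111
te_B = (1 + 4·2 + 9)/6 = 18/6 = 3; σ²_B = ((9−1)/6)² = 1.778
te_C = (6 + 4·7 + 20)/6 = 54/6 = 9; σ²_C = ((20−6)/6)² = 5.444
te_D = (7 + 4·13 + 19)/6 = 78/6 = 13; σ²_D = ((19−7)/6)² = 4.000
te_E = (10 + 4·14 + 24)/6 = 90/6 = 15; σ²_E = ((24−10)/6)² = 5.444
te_F = (3 + 4·4 + 5)/6 = 24/6 = 4; σ²_F = ((5−3)/6)² = 0.111

Forward pass:
ES_A = 0; EF_A = 5
ES_B = 0; EF_B = 3
ES_C = 0; EF_C = 9
ES_D = 0; EF_D = 13
ES_E = max(EF_B=3, EF_D=13) = 13; EF_E = 13+15 = 28
ES_F = max(EF_A=5, EF_C=9, EF_E=28) = 28; EF_F = 28+4 = 32
Expected project duration μ = 32 days. Critical path: D → E → F.

Variances on critical path: σ²_D=4.000, σ²_E=5.444, σ²_F=0.111.
Largest is σ²_E = 5.444.

E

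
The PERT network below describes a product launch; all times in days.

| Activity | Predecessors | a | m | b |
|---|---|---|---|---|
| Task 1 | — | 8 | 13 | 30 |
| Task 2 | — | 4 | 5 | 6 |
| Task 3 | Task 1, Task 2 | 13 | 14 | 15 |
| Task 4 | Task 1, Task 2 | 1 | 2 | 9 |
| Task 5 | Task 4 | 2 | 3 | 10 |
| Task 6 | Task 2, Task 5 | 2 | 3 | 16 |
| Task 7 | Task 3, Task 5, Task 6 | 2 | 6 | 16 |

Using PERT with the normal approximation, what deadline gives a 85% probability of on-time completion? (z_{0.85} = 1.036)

40.5 days

te_Task 1 = (8 + 4·13 + 30)/6 = 90/6 = 15; σ²_Task 1 = ((30−8)/6)² = 13.444
te_Task 2 = (4 + 4·5 + 6)/6 = 30/6 = 5; σ²_Task 2 = ((6−4)/6)² = 0.111
te_Task 3 = (13 + 4·14 + 15)/6 = 84/6 = 14; σ²_Task 3 = ((15−13)/6)² = 0.111
te_Task 4 = (1 + 4·2 + 9)/6 = 18/6 = 3; σ²_Task 4 = ((9−1)/6)² = 1.778
te_Task 5 = (2 + 4·3 + 10)/6 = 24/6 = 4; σ²_Task 5 = ((10−2)/6)² = 1.778
te_Task 6 = (2 + 4·3 + 16)/6 = 30/6 = 5; σ²_Task 6 = ((16−2)/6)² = 5.444
te_Task 7 = (2 + 4·6 + 16)/6 = 42/6 = 7; σ²_Task 7 = ((16−2)/6)² = 5.444

Forward pass:
ES_Task 1 = 0; EF_Task 1 = 15
ES_Task 2 = 0; EF_Task 2 = 5
ES_Task 3 = max(EF_Task 1=15, EF_Task 2=5) = 15; EF_Task 3 = 15+14 = 29
ES_Task 4 = max(EF_Task 1=15, EF_Task 2=5) = 15; EF_Task 4 = 15+3 = 18
ES_Task 5 = 18; EF_Task 5 = 18+4 = 22
ES_Task 6 = max(EF_Task 2=5, EF_Task 5=22) = 22; EF_Task 6 = 22+5 = 27
ES_Task 7 = max(EF_Task 3=29, EF_Task 5=22, EF_Task 6=27) = 29; EF_Task 7 = 29+7 = 36
Expected project duration μ = 36 days. Critical path: Task 1 → Task 3 → Task 7.

Variance along critical path = 13.444 + 0.111 + 5.444 = 19.000; σ = 4.359 days.
D = μ + z·σ = 36 + 1.036·4.359 = 40.5 days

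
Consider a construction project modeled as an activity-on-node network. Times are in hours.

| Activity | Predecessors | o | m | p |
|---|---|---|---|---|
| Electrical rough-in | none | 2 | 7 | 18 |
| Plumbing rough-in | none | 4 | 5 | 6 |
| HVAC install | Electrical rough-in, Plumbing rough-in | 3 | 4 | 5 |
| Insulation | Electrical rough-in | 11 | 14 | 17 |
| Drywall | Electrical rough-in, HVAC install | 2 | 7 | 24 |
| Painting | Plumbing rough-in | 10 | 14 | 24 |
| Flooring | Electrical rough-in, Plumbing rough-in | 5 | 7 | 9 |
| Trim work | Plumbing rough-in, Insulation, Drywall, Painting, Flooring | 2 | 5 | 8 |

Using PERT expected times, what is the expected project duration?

27 hours

te_Electrical rough-in = (2 + 4·7 + 18)/6 = 48/6 = 8
te_Plumbing rough-in = (4 + 4·5 + 6)/6 = 30/6 = 5
te_HVAC install = (3 + 4·4 + 5)/6 = 24/6 = 4
te_Insulation = (11 + 4·14 + 17)/6 = 84/6 = 14
te_Drywall = (2 + 4·7 + 24)/6 = 54/6 = 9
te_Painting = (10 + 4·14 + 24)/6 = 90/6 = 15
te_Flooring = (5 + 4·7 + 9)/6 = 42/6 = 7
te_Trim work = (2 + 4·5 + 8)/6 = 30/6 = 5

Forward pass:
ES_Electrical rough-in = 0; EF_Electrical rough-in = 8
ES_Plumbing rough-in = 0; EF_Plumbing rough-in = 5
ES_HVAC install = max(EF_Electrical rough-in=8, EF_Plumbing rough-in=5) = 8; EF_HVAC install = 8+4 = 12
ES_Insulation = 8; EF_Insulation = 8+14 = 22
ES_Drywall = max(EF_Electrical rough-in=8, EF_HVAC install=12) = 12; EF_Drywall = 12+9 = 21
ES_Painting = 5; EF_Painting = 5+15 = 20
ES_Flooring = max(EF_Electrical rough-in=8, EF_Plumbing rough-in=5) = 8; EF_Flooring = 8+7 = 15
ES_Trim work = max(EF_Plumbing rough-in=5, EF_Insulation=22, EF_Drywall=21, EF_Painting=20, EF_Flooring=15) = 22; EF_Trim work = 22+5 = 27
Expected project duration μ = 27 hours. Critical path: Electrical rough-in → Insulation → Trim work.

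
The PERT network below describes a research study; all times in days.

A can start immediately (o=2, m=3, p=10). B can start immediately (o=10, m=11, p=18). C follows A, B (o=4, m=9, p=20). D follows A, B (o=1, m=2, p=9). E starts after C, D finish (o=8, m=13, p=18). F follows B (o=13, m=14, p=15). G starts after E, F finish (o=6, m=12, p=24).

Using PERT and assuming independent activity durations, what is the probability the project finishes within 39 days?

0.024

te_A = (2 + 4·3 + 10)/6 = 24/6 = 4; σ²_A = ((10−2)/6)² = 1.778
te_B = (10 + 4·11 + 18)/6 = 72/6 = 12; σ²_B = ((18−10)/6)² = 1.778
te_C = (4 + 4·9 + 20)/6 = 60/6 = 10; σ²_C = ((20−4)/6)² = 7.111
te_D = (1 + 4·2 + 9)/6 = 18/6 = 3; σ²_D = ((9−1)/6)² = 1.778
te_E = (8 + 4·13 + 18)/6 = 78/6 = 13; σ²_E = ((18−8)/6)² = 2.778
te_F = (13 + 4·14 + 15)/6 = 84/6 = 14; σ²_F = ((15−13)/6)² = 0.111
te_G = (6 + 4·12 + 24)/6 = 78/6 = 13; σ²_G = ((24−6)/6)² = 9.000

Forward pass:
ES_A = 0; EF_A = 4
ES_B = 0; EF_B = 12
ES_C = max(EF_A=4, EF_B=12) = 12; EF_C = 12+10 = 22
ES_D = max(EF_A=4, EF_B=12) = 12; EF_D = 12+3 = 15
ES_E = max(EF_C=22, EF_D=15) = 22; EF_E = 22+13 = 35
ES_F = 12; EF_F = 12+14 = 26
ES_G = max(EF_E=35, EF_F=26) = 35; EF_G = 35+13 = 48
Expected project duration μ = 48 days. Critical path: B → C → E → G.

Variance along critical path = 1.778 + 7.111 + 2.778 + 9.000 = 20.667; σ = √20.667 = 4.546 days.
Z = (39 − 48) / 4.546 = -1.980
P(T ≤ 39) = Φ(-1.980) ≈ 0.024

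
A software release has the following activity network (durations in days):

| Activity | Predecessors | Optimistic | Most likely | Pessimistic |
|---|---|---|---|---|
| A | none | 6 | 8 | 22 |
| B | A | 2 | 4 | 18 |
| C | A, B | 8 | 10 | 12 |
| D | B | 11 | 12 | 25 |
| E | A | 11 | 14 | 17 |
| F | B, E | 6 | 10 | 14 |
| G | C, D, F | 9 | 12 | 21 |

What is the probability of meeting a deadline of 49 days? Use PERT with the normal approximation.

te_A = (6 + 4·8 + 22)/6 = 60/6 = 10; σ²_A = ((22−6)/6)² = 7.111
te_B = (2 + 4·4 + 18)/6 = 36/6 = 6; σ²_B = ((18−2)/6)² = 7.111
te_C = (8 + 4·10 + 12)/6 = 60/6 = 10; σ²_C = ((12−8)/6)² = 0.444
te_D = (11 + 4·12 + 25)/6 = 84/6 = 14; σ²_D = ((25−11)/6)² = 5.444
te_E = (11 + 4·14 + 17)/6 = 84/6 = 14; σ²_E = ((17−11)/6)² = 1.000
te_F = (6 + 4·10 + 14)/6 = 60/6 = 10; σ²_F = ((14−6)/6)² = 1.778
te_G = (9 + 4·12 + 21)/6 = 78/6 = 13; σ²_G = ((21−9)/6)² = 4.000

Forward pass:
ES_A = 0; EF_A = 10
ES_B = 10; EF_B = 10+6 = 16
ES_C = max(EF_A=10, EF_B=16) = 16; EF_C = 16+10 = 26
ES_D = 16; EF_D = 16+14 = 30
ES_E = 10; EF_E = 10+14 = 24
ES_F = max(EF_B=16, EF_E=24) = 24; EF_F = 24+10 = 34
ES_G = max(EF_C=26, EF_D=30, EF_F=34) = 34; EF_G = 34+13 = 47
Expected project duration μ = 47 days. Critical path: A → E → F → G.

Variance along critical path = 7.111 + 1.000 + 1.778 + 4.000 = 13.889; σ = √13.889 = 3.727 days.
Z = (49 − 47) / 3.727 = 0.537
P(T ≤ 49) = Φ(0.537) ≈ 0.704

0.704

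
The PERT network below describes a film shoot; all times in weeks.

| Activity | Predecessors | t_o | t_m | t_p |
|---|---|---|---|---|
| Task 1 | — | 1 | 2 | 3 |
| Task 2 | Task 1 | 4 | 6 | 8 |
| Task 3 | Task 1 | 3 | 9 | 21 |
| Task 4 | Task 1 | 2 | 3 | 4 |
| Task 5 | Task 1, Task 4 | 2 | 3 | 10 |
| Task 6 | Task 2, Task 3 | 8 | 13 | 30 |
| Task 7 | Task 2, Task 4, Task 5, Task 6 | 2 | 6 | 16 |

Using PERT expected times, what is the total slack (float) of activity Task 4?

te_Task 1 = (1 + 4·2 + 3)/6 = 12/6 = 2
te_Task 2 = (4 + 4·6 + 8)/6 = 36/6 = 6
te_Task 3 = (3 + 4·9 + 21)/6 = 60/6 = 10
te_Task 4 = (2 + 4·3 + 4)/6 = 18/6 = 3
te_Task 5 = (2 + 4·3 + 10)/6 = 24/6 = 4
te_Task 6 = (8 + 4·13 + 30)/6 = 90/6 = 15
te_Task 7 = (2 + 4·6 + 16)/6 = 42/6 = 7

Forward pass:
ES_Task 1 = 0; EF_Task 1 = 2
ES_Task 2 = 2; EF_Task 2 = 2+6 = 8
ES_Task 3 = 2; EF_Task 3 = 2+10 = 12
ES_Task 4 = 2; EF_Task 4 = 2+3 = 5
ES_Task 5 = max(EF_Task 1=2, EF_Task 4=5) = 5; EF_Task 5 = 5+4 = 9
ES_Task 6 = max(EF_Task 2=8, EF_Task 3=12) = 12; EF_Task 6 = 12+15 = 27
ES_Task 7 = max(EF_Task 2=8, EF_Task 4=5, EF_Task 5=9, EF_Task 6=27) = 27; EF_Task 7 = 27+7 = 34
Expected project duration μ = 34 weeks. Critical path: Task 1 → Task 3 → Task 6 → Task 7.

Backward pass:
LF_Task 7 = 34; LS_Task 7 = 34−7 = 27
LF_Task 6 = LS_Task 7 = 27; LS_Task 6 = 27−15 = 12
LF_Task 5 = LS_Task 7 = 27; LS_Task 5 = 27−4 = 23
LF_Task 4 = min(LS_Task 5=23, LS_Task 7=27) = 23; LS_Task 4 = 23−3 = 20
LF_Task 3 = LS_Task 6 = 12; LS_Task 3 = 12−10 = 2
LF_Task 2 = min(LS_Task 6=12, LS_Task 7=27) = 12; LS_Task 2 = 12−6 = 6
LF_Task 1 = min(LS_Task 2=6, LS_Task 3=2, LS_Task 4=20, LS_Task 5=23) = 2; LS_Task 1 = 2−2 = 0
Slack_Task 4 = LS_Task 4 − ES_Task 4 = 20 − 2 = 18

18 weeks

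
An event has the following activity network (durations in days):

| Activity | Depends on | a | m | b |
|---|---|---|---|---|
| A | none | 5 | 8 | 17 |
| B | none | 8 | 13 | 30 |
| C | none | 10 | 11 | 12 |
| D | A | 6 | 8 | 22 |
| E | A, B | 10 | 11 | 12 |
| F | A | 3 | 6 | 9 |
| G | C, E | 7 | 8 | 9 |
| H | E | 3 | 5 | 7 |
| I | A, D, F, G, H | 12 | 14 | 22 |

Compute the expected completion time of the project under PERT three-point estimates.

te_A = (5 + 4·8 + 17)/6 = 54/6 = 9
te_B = (8 + 4·13 + 30)/6 = 90/6 = 15
te_C = (10 + 4·11 + 12)/6 = 66/6 = 11
te_D = (6 + 4·8 + 22)/6 = 60/6 = 10
te_E = (10 + 4·11 + 12)/6 = 66/6 = 11
te_F = (3 + 4·6 + 9)/6 = 36/6 = 6
te_G = (7 + 4·8 + 9)/6 = 48/6 = 8
te_H = (3 + 4·5 + 7)/6 = 30/6 = 5
te_I = (12 + 4·14 + 22)/6 = 90/6 = 15

Forward pass:
ES_A = 0; EF_A = 9
ES_B = 0; EF_B = 15
ES_C = 0; EF_C = 11
ES_D = 9; EF_D = 9+10 = 19
ES_E = max(EF_A=9, EF_B=15) = 15; EF_E = 15+11 = 26
ES_F = 9; EF_F = 9+6 = 15
ES_G = max(EF_C=11, EF_E=26) = 26; EF_G = 26+8 = 34
ES_H = 26; EF_H = 26+5 = 31
ES_I = max(EF_A=9, EF_D=19, EF_F=15, EF_G=34, EF_H=31) = 34; EF_I = 34+15 = 49
Expected project duration μ = 49 days. Critical path: B → E → G → I.

49 days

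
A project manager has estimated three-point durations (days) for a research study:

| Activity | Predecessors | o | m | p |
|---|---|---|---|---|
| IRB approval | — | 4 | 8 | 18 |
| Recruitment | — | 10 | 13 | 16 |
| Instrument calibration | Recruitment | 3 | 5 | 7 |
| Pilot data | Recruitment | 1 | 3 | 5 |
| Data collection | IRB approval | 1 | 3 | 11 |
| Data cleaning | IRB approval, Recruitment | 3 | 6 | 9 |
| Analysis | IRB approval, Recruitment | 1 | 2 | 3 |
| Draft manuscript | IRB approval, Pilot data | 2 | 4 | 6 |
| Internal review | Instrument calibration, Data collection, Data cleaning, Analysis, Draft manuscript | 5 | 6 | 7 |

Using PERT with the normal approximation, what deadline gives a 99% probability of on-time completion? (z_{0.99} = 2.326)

te_IRB approval = (4 + 4·8 + 18)/6 = 54/6 = 9; σ²_IRB approval = ((18−4)/6)² = 5.444
te_Recruitment = (10 + 4·13 + 16)/6 = 78/6 = 13; σ²_Recruitment = ((16−10)/6)² = 1.000
te_Instrument calibration = (3 + 4·5 + 7)/6 = 30/6 = 5; σ²_Instrument calibration = ((7−3)/6)² = 0.444
te_Pilot data = (1 + 4·3 + 5)/6 = 18/6 = 3; σ²_Pilot data = ((5−1)/6)² = 0.444
te_Data collection = (1 + 4·3 + 11)/6 = 24/6 = 4; σ²_Data collection = ((11−1)/6)² = 2.778
te_Data cleaning = (3 + 4·6 + 9)/6 = 36/6 = 6; σ²_Data cleaning = ((9−3)/6)² = 1.000
te_Analysis = (1 + 4·2 + 3)/6 = 12/6 = 2; σ²_Analysis = ((3−1)/6)² = 0.111
te_Draft manuscript = (2 + 4·4 + 6)/6 = 24/6 = 4; σ²_Draft manuscript = ((6−2)/6)² = 0.444
te_Internal review = (5 + 4·6 + 7)/6 = 36/6 = 6; σ²_Internal review = ((7−5)/6)² = 0.111

Forward pass:
ES_IRB approval = 0; EF_IRB approval = 9
ES_Recruitment = 0; EF_Recruitment = 13
ES_Instrument calibration = 13; EF_Instrument calibration = 13+5 = 18
ES_Pilot data = 13; EF_Pilot data = 13+3 = 16
ES_Data collection = 9; EF_Data collection = 9+4 = 13
ES_Data cleaning = max(EF_IRB approval=9, EF_Recruitment=13) = 13; EF_Data cleaning = 13+6 = 19
ES_Analysis = max(EF_IRB approval=9, EF_Recruitment=13) = 13; EF_Analysis = 13+2 = 15
ES_Draft manuscript = max(EF_IRB approval=9, EF_Pilot data=16) = 16; EF_Draft manuscript = 16+4 = 20
ES_Internal review = max(EF_Instrument calibration=18, EF_Data collection=13, EF_Data cleaning=19, EF_Analysis=15, EF_Draft manuscript=20) = 20; EF_Internal review = 20+6 = 26
Expected project duration μ = 26 days. Critical path: Recruitment → Pilot data → Draft manuscript → Internal review.

Variance along critical path = 1.000 + 0.444 + 0.444 + 0.111 = 2.000; σ = 1.414 days.
D = μ + z·σ = 26 + 2.326·1.414 = 29.3 days

29.3 days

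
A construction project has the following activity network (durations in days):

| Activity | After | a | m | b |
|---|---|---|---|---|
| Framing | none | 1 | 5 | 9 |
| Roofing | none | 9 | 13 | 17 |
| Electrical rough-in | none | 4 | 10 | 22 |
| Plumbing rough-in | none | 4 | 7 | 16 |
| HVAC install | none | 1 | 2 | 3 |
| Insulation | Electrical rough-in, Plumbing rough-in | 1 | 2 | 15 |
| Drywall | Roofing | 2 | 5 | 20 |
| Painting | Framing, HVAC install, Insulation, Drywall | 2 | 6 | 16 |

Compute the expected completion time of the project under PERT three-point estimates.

27 days

te_Framing = (1 + 4·5 + 9)/6 = 30/6 = 5
te_Roofing = (9 + 4·13 + 17)/6 = 78/6 = 13
te_Electrical rough-in = (4 + 4·10 + 22)/6 = 66/6 = 11
te_Plumbing rough-in = (4 + 4·7 + 16)/6 = 48/6 = 8
te_HVAC install = (1 + 4·2 + 3)/6 = 12/6 = 2
te_Insulation = (1 + 4·2 + 15)/6 = 24/6 = 4
te_Drywall = (2 + 4·5 + 20)/6 = 42/6 = 7
te_Painting = (2 + 4·6 + 16)/6 = 42/6 = 7

Forward pass:
ES_Framing = 0; EF_Framing = 5
ES_Roofing = 0; EF_Roofing = 13
ES_Electrical rough-in = 0; EF_Electrical rough-in = 11
ES_Plumbing rough-in = 0; EF_Plumbing rough-in = 8
ES_HVAC install = 0; EF_HVAC install = 2
ES_Insulation = max(EF_Electrical rough-in=11, EF_Plumbing rough-in=8) = 11; EF_Insulation = 11+4 = 15
ES_Drywall = 13; EF_Drywall = 13+7 = 20
ES_Painting = max(EF_Framing=5, EF_HVAC install=2, EF_Insulation=15, EF_Drywall=20) = 20; EF_Painting = 20+7 = 27
Expected project duration μ = 27 days. Critical path: Roofing → Drywall → Painting.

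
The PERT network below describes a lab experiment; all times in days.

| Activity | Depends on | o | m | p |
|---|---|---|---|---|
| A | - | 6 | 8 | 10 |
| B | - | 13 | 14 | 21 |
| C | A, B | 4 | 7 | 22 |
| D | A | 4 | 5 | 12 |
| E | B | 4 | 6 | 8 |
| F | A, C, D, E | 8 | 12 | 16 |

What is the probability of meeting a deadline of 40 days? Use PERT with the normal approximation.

te_A = (6 + 4·8 + 10)/6 = 48/6 = 8; σ²_A = ((10−6)/6)² = 0.444
te_B = (13 + 4·14 + 21)/6 = 90/6 = 15; σ²_B = ((21−13)/6)² = 1.778
te_C = (4 + 4·7 + 22)/6 = 54/6 = 9; σ²_C = ((22−4)/6)² = 9.000
te_D = (4 + 4·5 + 12)/6 = 36/6 = 6; σ²_D = ((12−4)/6)² = 1.778
te_E = (4 + 4·6 + 8)/6 = 36/6 = 6; σ²_E = ((8−4)/6)² = 0.444
te_F = (8 + 4·12 + 16)/6 = 72/6 = 12; σ²_F = ((16−8)/6)² = 1.778

Forward pass:
ES_A = 0; EF_A = 8
ES_B = 0; EF_B = 15
ES_C = max(EF_A=8, EF_B=15) = 15; EF_C = 15+9 = 24
ES_D = 8; EF_D = 8+6 = 14
ES_E = 15; EF_E = 15+6 = 21
ES_F = max(EF_A=8, EF_C=24, EF_D=14, EF_E=21) = 24; EF_F = 24+12 = 36
Expected project duration μ = 36 days. Critical path: B → C → F.

Variance along critical path = 1.778 + 9.000 + 1.778 = 12.556; σ = √12.556 = 3.543 days.
Z = (40 − 36) / 3.543 = 1.129
P(T ≤ 40) = Φ(1.129) ≈ 0.871

0.871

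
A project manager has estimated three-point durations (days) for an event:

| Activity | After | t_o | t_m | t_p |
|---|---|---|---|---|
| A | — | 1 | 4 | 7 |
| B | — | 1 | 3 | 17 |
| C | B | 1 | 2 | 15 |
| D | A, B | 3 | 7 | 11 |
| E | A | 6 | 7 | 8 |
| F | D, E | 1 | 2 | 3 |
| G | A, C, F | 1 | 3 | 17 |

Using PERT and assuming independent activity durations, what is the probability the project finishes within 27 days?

0.977

te_A = (1 + 4·4 + 7)/6 = 24/6 = 4; σ²_A = ((7−1)/6)² = 1.000
te_B = (1 + 4·3 + 17)/6 = 30/6 = 5; σ²_B = ((17−1)/6)² = 7.111
te_C = (1 + 4·2 + 15)/6 = 24/6 = 4; σ²_C = ((15−1)/6)² = 5.444
te_D = (3 + 4·7 + 11)/6 = 42/6 = 7; σ²_D = ((11−3)/6)² = 1.778
te_E = (6 + 4·7 + 8)/6 = 42/6 = 7; σ²_E = ((8−6)/6)² = 0.111
te_F = (1 + 4·2 + 3)/6 = 12/6 = 2; σ²_F = ((3−1)/6)² = 0.111
te_G = (1 + 4·3 + 17)/6 = 30/6 = 5; σ²_G = ((17−1)/6)² = 7.111

Forward pass:
ES_A = 0; EF_A = 4
ES_B = 0; EF_B = 5
ES_C = 5; EF_C = 5+4 = 9
ES_D = max(EF_A=4, EF_B=5) = 5; EF_D = 5+7 = 12
ES_E = 4; EF_E = 4+7 = 11
ES_F = max(EF_D=12, EF_E=11) = 12; EF_F = 12+2 = 14
ES_G = max(EF_A=4, EF_C=9, EF_F=14) = 14; EF_G = 14+5 = 19
Expected project duration μ = 19 days. Critical path: B → D → F → G.

Variance along critical path = 7.111 + 1.778 + 0.111 + 7.111 = 16.111; σ = √16.111 = 4.014 days.
Z = (27 − 19) / 4.014 = 1.993
P(T ≤ 27) = Φ(1.993) ≈ 0.977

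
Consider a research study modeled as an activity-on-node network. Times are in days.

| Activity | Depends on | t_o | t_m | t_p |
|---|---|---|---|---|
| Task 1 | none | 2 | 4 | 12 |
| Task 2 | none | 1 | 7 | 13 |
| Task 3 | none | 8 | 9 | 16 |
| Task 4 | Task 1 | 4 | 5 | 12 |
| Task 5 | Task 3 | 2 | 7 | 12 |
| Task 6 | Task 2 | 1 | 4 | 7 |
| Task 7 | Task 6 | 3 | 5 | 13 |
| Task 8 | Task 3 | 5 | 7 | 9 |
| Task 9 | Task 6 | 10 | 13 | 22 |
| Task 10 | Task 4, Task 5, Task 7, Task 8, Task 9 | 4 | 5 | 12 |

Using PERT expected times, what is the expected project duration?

31 days

te_Task 1 = (2 + 4·4 + 12)/6 = 30/6 = 5
te_Task 2 = (1 + 4·7 + 13)/6 = 42/6 = 7
te_Task 3 = (8 + 4·9 + 16)/6 = 60/6 = 10
te_Task 4 = (4 + 4·5 + 12)/6 = 36/6 = 6
te_Task 5 = (2 + 4·7 + 12)/6 = 42/6 = 7
te_Task 6 = (1 + 4·4 + 7)/6 = 24/6 = 4
te_Task 7 = (3 + 4·5 + 13)/6 = 36/6 = 6
te_Task 8 = (5 + 4·7 + 9)/6 = 42/6 = 7
te_Task 9 = (10 + 4·13 + 22)/6 = 84/6 = 14
te_Task 10 = (4 + 4·5 + 12)/6 = 36/6 = 6

Forward pass:
ES_Task 1 = 0; EF_Task 1 = 5
ES_Task 2 = 0; EF_Task 2 = 7
ES_Task 3 = 0; EF_Task 3 = 10
ES_Task 4 = 5; EF_Task 4 = 5+6 = 11
ES_Task 5 = 10; EF_Task 5 = 10+7 = 17
ES_Task 6 = 7; EF_Task 6 = 7+4 = 11
ES_Task 7 = 11; EF_Task 7 = 11+6 = 17
ES_Task 8 = 10; EF_Task 8 = 10+7 = 17
ES_Task 9 = 11; EF_Task 9 = 11+14 = 25
ES_Task 10 = max(EF_Task 4=11, EF_Task 5=17, EF_Task 7=17, EF_Task 8=17, EF_Task 9=25) = 25; EF_Task 10 = 25+6 = 31
Expected project duration μ = 31 days. Critical path: Task 2 → Task 6 → Task 9 → Task 10.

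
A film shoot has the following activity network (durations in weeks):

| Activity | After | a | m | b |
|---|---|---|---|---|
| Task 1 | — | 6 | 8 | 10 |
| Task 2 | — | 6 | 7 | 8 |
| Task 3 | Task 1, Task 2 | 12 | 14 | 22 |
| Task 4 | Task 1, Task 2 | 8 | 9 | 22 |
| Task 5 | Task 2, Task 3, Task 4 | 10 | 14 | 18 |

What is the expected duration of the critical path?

te_Task 1 = (6 + 4·8 + 10)/6 = 48/6 = 8
te_Task 2 = (6 + 4·7 + 8)/6 = 42/6 = 7
te_Task 3 = (12 + 4·14 + 22)/6 = 90/6 = 15
te_Task 4 = (8 + 4·9 + 22)/6 = 66/6 = 11
te_Task 5 = (10 + 4·14 + 18)/6 = 84/6 = 14

Forward pass:
ES_Task 1 = 0; EF_Task 1 = 8
ES_Task 2 = 0; EF_Task 2 = 7
ES_Task 3 = max(EF_Task 1=8, EF_Task 2=7) = 8; EF_Task 3 = 8+15 = 23
ES_Task 4 = max(EF_Task 1=8, EF_Task 2=7) = 8; EF_Task 4 = 8+11 = 19
ES_Task 5 = max(EF_Task 2=7, EF_Task 3=23, EF_Task 4=19) = 23; EF_Task 5 = 23+14 = 37
Expected project duration μ = 37 weeks. Critical path: Task 1 → Task 3 → Task 5.

37 weeks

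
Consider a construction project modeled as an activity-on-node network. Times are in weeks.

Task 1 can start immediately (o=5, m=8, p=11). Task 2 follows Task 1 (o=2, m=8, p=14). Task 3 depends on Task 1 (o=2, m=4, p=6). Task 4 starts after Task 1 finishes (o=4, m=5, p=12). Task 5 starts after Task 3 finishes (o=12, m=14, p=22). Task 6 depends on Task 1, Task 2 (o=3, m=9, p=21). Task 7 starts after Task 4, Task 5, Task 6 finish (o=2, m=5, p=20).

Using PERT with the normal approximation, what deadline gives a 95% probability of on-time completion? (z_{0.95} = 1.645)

te_Task 1 = (5 + 4·8 + 11)/6 = 48/6 = 8; σ²_Task 1 = ((11−5)/6)² = 1.000
te_Task 2 = (2 + 4·8 + 14)/6 = 48/6 = 8; σ²_Task 2 = ((14−2)/6)² = 4.000
te_Task 3 = (2 + 4·4 + 6)/6 = 24/6 = 4; σ²_Task 3 = ((6−2)/6)² = 0.444
te_Task 4 = (4 + 4·5 + 12)/6 = 36/6 = 6; σ²_Task 4 = ((12−4)/6)² = 1.778
te_Task 5 = (12 + 4·14 + 22)/6 = 90/6 = 15; σ²_Task 5 = ((22−12)/6)² = 2.778
te_Task 6 = (3 + 4·9 + 21)/6 = 60/6 = 10; σ²_Task 6 = ((21−3)/6)² = 9.000
te_Task 7 = (2 + 4·5 + 20)/6 = 42/6 = 7; σ²_Task 7 = ((20−2)/6)² = 9.000

Forward pass:
ES_Task 1 = 0; EF_Task 1 = 8
ES_Task 2 = 8; EF_Task 2 = 8+8 = 16
ES_Task 3 = 8; EF_Task 3 = 8+4 = 12
ES_Task 4 = 8; EF_Task 4 = 8+6 = 14
ES_Task 5 = 12; EF_Task 5 = 12+15 = 27
ES_Task 6 = max(EF_Task 1=8, EF_Task 2=16) = 16; EF_Task 6 = 16+10 = 26
ES_Task 7 = max(EF_Task 4=14, EF_Task 5=27, EF_Task 6=26) = 27; EF_Task 7 = 27+7 = 34
Expected project duration μ = 34 weeks. Critical path: Task 1 → Task 3 → Task 5 → Task 7.

Variance along critical path = 1.000 + 0.444 + 2.778 + 9.000 = 13.222; σ = 3.636 weeks.
D = μ + z·σ = 34 + 1.645·3.636 = 40.0 weeks

40.0 weeks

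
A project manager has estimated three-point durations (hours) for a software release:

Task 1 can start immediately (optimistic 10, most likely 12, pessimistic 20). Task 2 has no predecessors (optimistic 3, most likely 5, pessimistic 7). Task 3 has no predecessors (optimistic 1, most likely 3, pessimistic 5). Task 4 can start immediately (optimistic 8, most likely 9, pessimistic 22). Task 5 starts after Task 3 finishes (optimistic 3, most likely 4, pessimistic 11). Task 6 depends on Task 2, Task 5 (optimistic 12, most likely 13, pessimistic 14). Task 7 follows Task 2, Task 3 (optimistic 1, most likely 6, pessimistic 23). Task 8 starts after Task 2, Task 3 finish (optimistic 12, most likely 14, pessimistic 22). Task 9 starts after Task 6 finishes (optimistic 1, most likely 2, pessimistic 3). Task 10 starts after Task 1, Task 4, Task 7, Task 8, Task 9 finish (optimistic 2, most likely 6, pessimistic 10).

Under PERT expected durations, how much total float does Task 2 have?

te_Task 1 = (10 + 4·12 + 20)/6 = 78/6 = 13
te_Task 2 = (3 + 4·5 + 7)/6 = 30/6 = 5
te_Task 3 = (1 + 4·3 + 5)/6 = 18/6 = 3
te_Task 4 = (8 + 4·9 + 22)/6 = 66/6 = 11
te_Task 5 = (3 + 4·4 + 11)/6 = 30/6 = 5
te_Task 6 = (12 + 4·13 + 14)/6 = 78/6 = 13
te_Task 7 = (1 + 4·6 + 23)/6 = 48/6 = 8
te_Task 8 = (12 + 4·14 + 22)/6 = 90/6 = 15
te_Task 9 = (1 + 4·2 + 3)/6 = 12/6 = 2
te_Task 10 = (2 + 4·6 + 10)/6 = 36/6 = 6

Forward pass:
ES_Task 1 = 0; EF_Task 1 = 13
ES_Task 2 = 0; EF_Task 2 = 5
ES_Task 3 = 0; EF_Task 3 = 3
ES_Task 4 = 0; EF_Task 4 = 11
ES_Task 5 = 3; EF_Task 5 = 3+5 = 8
ES_Task 6 = max(EF_Task 2=5, EF_Task 5=8) = 8; EF_Task 6 = 8+13 = 21
ES_Task 7 = max(EF_Task 2=5, EF_Task 3=3) = 5; EF_Task 7 = 5+8 = 13
ES_Task 8 = max(EF_Task 2=5, EF_Task 3=3) = 5; EF_Task 8 = 5+15 = 20
ES_Task 9 = 21; EF_Task 9 = 21+2 = 23
ES_Task 10 = max(EF_Task 1=13, EF_Task 4=11, EF_Task 7=13, EF_Task 8=20, EF_Task 9=23) = 23; EF_Task 10 = 23+6 = 29
Expected project duration μ = 29 hours. Critical path: Task 3 → Task 5 → Task 6 → Task 9 → Task 10.

Backward pass:
LF_Task 10 = 29; LS_Task 10 = 29−6 = 23
LF_Task 9 = LS_Task 10 = 23; LS_Task 9 = 23−2 = 21
LF_Task 8 = LS_Task 10 = 23; LS_Task 8 = 23−15 = 8
LF_Task 7 = LS_Task 10 = 23; LS_Task 7 = 23−8 = 15
LF_Task 6 = LS_Task 9 = 21; LS_Task 6 = 21−13 = 8
LF_Task 5 = LS_Task 6 = 8; LS_Task 5 = 8−5 = 3
LF_Task 4 = LS_Task 10 = 23; LS_Task 4 = 23−11 = 12
LF_Task 3 = min(LS_Task 5=3, LS_Task 7=15, LS_Task 8=8) = 3; LS_Task 3 = 3−3 = 0
LF_Task 2 = min(LS_Task 6=8, LS_Task 7=15, LS_Task 8=8) = 8; LS_Task 2 = 8−5 = 3
LF_Task 1 = LS_Task 10 = 23; LS_Task 1 = 23−13 = 10
Slack_Task 2 = LS_Task 2 − ES_Task 2 = 3 − 0 = 3

3 hours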